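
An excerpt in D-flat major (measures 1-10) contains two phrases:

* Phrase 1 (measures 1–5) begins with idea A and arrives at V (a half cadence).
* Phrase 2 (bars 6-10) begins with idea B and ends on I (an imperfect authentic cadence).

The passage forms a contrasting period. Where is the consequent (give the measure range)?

The antecedent is the phrase ending with the weaker cadence (half cadence, phrase 1) and the consequent the one ending more conclusively (imperfect authentic cadence, phrase 2); the consequent is measures 6–10.

measures 6–10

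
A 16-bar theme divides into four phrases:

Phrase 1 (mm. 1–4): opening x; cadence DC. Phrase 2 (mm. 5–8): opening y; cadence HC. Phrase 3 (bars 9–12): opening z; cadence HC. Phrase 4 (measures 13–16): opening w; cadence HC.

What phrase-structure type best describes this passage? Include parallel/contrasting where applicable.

Phrase 4 ends with a half cadence, no stronger than phrase 2's half cadence, so the four phrases do not form a double period; nor do phrases 3–4 duplicate 1–2, so it is not a repeated period. With no phrase reaching a conclusive cadence, the passage is a phrase group.

phrase group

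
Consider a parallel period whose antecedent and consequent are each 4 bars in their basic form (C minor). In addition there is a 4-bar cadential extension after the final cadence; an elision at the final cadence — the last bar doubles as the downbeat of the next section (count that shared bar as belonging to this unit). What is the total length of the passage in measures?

12 measures

Basic parallel period: 4 + 4 = 8 bars.
8 (basic form) + 4 (cadential extension) = 12.
The elision shares a bar with the next section but does not change this unit's count.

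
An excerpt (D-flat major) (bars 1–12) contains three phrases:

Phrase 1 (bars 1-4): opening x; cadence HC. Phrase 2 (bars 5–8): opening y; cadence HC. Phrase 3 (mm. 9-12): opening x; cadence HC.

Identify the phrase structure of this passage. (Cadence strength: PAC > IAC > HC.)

The final phrase closes with a half cadence, which is not stronger than the preceding half cadence; the 3 phrases lack an overall antecedent–consequent design and so form a phrase group.

phrase group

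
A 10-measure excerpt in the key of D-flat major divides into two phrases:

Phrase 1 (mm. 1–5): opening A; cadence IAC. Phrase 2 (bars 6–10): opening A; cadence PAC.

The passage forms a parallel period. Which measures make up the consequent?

The phrase ending with the weaker cadence (imperfect authentic cadence) is the antecedent; the one ending more conclusively (perfect authentic cadence) is the consequent. The consequent is measures 6–10.

measures 6–10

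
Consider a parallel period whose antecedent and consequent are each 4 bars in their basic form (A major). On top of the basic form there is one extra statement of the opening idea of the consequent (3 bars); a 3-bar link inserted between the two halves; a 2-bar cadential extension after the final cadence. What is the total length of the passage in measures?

16 measures

Basic parallel period: 4 + 4 = 8 bars.
8 (basic form) + 3 (extra statement) + 3 (link) + 2 (cadential extension) = 16.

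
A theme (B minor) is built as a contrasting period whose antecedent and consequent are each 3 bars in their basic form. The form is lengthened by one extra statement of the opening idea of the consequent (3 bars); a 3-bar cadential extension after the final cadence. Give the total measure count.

12 measures

Basic contrasting period: 3 + 3 = 6 bars.
6 (basic form) + 3 (extra statement) + 3 (cadential extension) = 12.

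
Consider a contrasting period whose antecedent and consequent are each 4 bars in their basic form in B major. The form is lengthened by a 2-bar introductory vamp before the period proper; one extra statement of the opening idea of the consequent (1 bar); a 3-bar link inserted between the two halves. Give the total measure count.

Basic contrasting period: 4 + 4 = 8 bars.
8 (basic form) + 2 (introduction) + 1 (extra statement) + 3 (link) = 14.

14 measures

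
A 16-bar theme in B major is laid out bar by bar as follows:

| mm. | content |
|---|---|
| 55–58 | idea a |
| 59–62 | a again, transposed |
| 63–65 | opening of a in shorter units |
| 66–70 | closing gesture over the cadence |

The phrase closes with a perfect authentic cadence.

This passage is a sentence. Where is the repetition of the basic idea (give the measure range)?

measures 59–62

The presentation of a sentence is the basic idea (mm. 55–58) plus its repetition (mm. 59–62); the repetition of the basic idea is therefore bars 59–62.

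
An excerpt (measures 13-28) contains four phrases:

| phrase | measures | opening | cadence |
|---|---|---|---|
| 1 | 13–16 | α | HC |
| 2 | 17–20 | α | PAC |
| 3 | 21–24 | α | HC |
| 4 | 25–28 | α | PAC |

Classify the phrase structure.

repeated period

The cadence pattern HC–PAC–HC–PAC is weak–strong twice, and phrases 3–4 restate phrases 1–2: a period heard twice, not a double period (which would end weakly at phrase 2).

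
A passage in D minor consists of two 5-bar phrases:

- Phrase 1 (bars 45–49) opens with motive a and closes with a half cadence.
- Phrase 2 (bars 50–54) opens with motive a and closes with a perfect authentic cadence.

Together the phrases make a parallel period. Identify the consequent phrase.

phrase 2

The phrase ending with the weaker cadence (half cadence) is the antecedent; the one ending more conclusively (perfect authentic cadence) is the consequent. The consequent is phrase 2.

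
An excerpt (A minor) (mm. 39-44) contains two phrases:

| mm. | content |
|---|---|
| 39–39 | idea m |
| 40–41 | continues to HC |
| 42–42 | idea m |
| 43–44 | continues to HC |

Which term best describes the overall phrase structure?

repeated phrase

Both phrases have the same opening (m) and the same cadence (half cadence): the second is a restatement, not a consequent, so this is a repeated phrase rather than a period.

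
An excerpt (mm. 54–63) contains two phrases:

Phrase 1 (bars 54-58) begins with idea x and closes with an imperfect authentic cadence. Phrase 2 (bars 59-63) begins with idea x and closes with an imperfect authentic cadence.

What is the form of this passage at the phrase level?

Both phrases have the same opening (x) and the same cadence (imperfect authentic cadence): the second is a restatement, not a consequent, so this is a repeated phrase rather than a period.

repeated phrase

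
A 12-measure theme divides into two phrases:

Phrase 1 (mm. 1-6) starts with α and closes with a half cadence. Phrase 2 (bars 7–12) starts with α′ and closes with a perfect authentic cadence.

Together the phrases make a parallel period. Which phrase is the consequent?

The phrase ending with the weaker cadence (half cadence) is the antecedent; the one ending more conclusively (perfect authentic cadence) is the consequent. The consequent is phrase 2.

phrase 2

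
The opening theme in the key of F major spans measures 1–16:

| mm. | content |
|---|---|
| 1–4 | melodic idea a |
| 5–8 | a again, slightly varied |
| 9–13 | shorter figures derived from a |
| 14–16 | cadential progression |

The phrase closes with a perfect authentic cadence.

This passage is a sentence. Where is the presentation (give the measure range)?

measures 1–8

The presentation of a sentence is the basic idea (measures 1–4) plus its repetition (mm. 5–8); the presentation is therefore mm. 1-8.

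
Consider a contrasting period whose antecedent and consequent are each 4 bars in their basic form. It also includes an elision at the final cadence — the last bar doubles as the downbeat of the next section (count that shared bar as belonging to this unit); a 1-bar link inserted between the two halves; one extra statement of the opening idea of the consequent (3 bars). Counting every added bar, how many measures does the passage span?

12 measures

Basic contrasting period: 4 + 4 = 8 bars.
8 (basic form) + 1 (link) + 3 (extra statement) = 12.
The elision shares a bar with the next section but does not change this unit's count.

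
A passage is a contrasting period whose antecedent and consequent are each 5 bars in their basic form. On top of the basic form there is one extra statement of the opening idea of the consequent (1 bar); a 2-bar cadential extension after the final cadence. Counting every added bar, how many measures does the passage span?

Basic contrasting period: 5 + 5 = 10 bars.
10 (basic form) + 1 (extra statement) + 2 (cadential extension) = 13.

13 measures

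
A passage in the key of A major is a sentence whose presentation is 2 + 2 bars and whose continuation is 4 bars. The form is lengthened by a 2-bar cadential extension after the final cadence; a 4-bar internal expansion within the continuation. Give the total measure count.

Basic sentence: 2 + 2 + 4 = 8 bars.
8 (basic form) + 2 (cadential extension) + 4 (internal expansion) = 14.

14 measures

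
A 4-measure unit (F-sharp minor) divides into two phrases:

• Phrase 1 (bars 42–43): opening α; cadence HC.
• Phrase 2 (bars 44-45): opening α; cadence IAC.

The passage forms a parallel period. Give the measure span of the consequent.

measures 44–45

The phrase ending with the weaker cadence (half cadence) is the antecedent; the one ending more conclusively (imperfect authentic cadence) is the consequent. The consequent is measures 44–45.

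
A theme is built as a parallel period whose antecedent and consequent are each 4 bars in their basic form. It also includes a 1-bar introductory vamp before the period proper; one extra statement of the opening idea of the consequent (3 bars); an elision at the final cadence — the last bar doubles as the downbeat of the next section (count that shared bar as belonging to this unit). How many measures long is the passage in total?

12 measures

Basic parallel period: 4 + 4 = 8 bars.
8 (basic form) + 1 (introduction) + 3 (extra statement) = 12.
The elision shares a bar with the next section but does not change this unit's count.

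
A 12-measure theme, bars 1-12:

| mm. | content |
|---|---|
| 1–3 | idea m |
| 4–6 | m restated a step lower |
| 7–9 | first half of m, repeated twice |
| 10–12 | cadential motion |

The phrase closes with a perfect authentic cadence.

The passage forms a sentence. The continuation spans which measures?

After the presentation (measures 1–6), the continuation covers the fragmentation through the cadence: measures 7-12.

measures 7–12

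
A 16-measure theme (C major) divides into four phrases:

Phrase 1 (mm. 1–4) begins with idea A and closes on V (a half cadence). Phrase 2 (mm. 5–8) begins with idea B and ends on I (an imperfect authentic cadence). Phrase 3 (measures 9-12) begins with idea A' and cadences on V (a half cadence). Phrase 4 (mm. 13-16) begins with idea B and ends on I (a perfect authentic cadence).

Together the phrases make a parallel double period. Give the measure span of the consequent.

In a double period the first pair of phrases (ending imperfect authentic cadence) is the large antecedent and the second pair (ending perfect authentic cadence) is the large consequent; the consequent is measures 9–16.

measures 9–16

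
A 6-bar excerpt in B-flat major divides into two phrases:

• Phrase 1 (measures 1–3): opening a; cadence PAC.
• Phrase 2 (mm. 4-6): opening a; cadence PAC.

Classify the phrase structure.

repeated phrase

Both phrases have the same opening (a) and the same cadence (perfect authentic cadence): the second is a restatement, not a consequent, so this is a repeated phrase rather than a period.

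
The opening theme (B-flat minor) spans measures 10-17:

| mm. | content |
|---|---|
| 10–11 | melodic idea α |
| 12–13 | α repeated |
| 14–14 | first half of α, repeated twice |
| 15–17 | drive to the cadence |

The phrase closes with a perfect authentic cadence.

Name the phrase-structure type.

Basic idea (measures 10–11) + its repetition (measures 12–13) form the presentation; fragmentation and cadence (mm. 14–17) form the continuation — the 8-bar whole is a sentence.

sentence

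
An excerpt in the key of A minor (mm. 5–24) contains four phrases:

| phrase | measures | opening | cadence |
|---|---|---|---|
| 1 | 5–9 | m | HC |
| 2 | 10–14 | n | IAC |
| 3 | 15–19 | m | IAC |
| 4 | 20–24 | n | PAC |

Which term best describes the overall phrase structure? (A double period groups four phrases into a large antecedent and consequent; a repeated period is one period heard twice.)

parallel double period

Four phrases in two halves: the first half (bars 5–14) ends with an imperfect authentic cadence, the second (bars 15–24) with a perfect authentic cadence — a large antecedent–consequent pair, i.e. a double period.
Phrase 3 begins with the same material as phrase 1, making it parallel.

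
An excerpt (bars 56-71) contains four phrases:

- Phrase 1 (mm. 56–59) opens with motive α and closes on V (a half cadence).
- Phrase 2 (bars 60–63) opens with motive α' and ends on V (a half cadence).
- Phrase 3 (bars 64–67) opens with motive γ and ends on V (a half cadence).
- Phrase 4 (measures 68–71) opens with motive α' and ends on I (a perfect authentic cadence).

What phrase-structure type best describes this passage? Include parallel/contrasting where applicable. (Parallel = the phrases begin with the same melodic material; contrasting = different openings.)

contrasting double period

Four phrases in two halves: the first half (measures 56–63) ends with a half cadence, the second (mm. 64–71) with a perfect authentic cadence — a large antecedent–consequent pair, i.e. a double period.
Phrase 3 begins with different material from phrase 1, making it contrasting.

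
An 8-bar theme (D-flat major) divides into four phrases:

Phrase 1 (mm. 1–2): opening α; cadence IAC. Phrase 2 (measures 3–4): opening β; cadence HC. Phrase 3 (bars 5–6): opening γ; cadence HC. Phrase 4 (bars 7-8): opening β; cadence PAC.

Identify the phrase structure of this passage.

Four phrases in two halves: the first half (bars 1–4) ends with a half cadence, the second (mm. 5–8) with a perfect authentic cadence — a large antecedent–consequent pair, i.e. a double period.
Phrase 3 begins with different material from phrase 1, making it contrasting.

contrasting double period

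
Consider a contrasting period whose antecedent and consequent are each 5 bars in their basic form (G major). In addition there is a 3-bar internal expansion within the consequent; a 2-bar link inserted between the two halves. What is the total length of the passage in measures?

Basic contrasting period: 5 + 5 = 10 bars.
10 (basic form) + 3 (internal expansion) + 2 (link) = 15.

15 measures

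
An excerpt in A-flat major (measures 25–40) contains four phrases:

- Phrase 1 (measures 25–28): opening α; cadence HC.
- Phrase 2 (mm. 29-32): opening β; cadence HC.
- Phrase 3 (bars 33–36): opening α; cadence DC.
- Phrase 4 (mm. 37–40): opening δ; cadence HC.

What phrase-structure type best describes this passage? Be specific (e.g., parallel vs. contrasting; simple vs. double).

Phrase 4 ends with a half cadence, no stronger than phrase 2's half cadence, so the four phrases do not form a double period; nor do phrases 3–4 duplicate 1–2, so it is not a repeated period. With no phrase reaching a conclusive cadence, the passage is a phrase group.

phrase group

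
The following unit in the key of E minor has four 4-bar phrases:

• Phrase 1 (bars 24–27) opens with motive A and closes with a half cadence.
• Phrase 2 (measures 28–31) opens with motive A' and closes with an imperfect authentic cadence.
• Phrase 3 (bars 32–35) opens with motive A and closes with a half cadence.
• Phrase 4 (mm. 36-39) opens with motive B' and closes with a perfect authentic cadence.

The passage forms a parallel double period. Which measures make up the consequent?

measures 32–39

In a double period the four phrases pair into a large antecedent (phrases 1–2, ending imperfect authentic cadence) and a large consequent (phrases 3–4, ending perfect authentic cadence). The consequent spans mm. 32–39.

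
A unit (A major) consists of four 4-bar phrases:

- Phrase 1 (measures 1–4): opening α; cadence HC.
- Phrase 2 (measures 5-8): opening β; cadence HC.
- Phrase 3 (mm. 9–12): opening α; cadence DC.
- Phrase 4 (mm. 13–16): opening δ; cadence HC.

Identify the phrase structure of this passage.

Phrase 4 ends with a half cadence, no stronger than phrase 2's half cadence, so the four phrases do not form a double period; nor do phrases 3–4 duplicate 1–2, so it is not a repeated period. With no phrase reaching a conclusive cadence, the passage is a phrase group.

phrase group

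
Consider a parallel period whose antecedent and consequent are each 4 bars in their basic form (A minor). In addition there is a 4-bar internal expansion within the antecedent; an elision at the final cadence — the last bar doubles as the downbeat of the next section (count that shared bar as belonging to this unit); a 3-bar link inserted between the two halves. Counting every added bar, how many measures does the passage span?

Basic parallel period: 4 + 4 = 8 bars.
8 (basic form) + 4 (internal expansion) + 3 (link) = 15.
The elision shares a bar with the next section but does not change this unit's count.

15 measures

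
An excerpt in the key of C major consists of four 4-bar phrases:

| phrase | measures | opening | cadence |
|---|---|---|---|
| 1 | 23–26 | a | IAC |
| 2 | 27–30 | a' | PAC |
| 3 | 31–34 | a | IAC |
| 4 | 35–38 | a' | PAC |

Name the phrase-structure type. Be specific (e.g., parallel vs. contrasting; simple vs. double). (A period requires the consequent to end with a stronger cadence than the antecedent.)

The cadence pattern IAC–PAC–IAC–PAC is weak–strong twice, and phrases 3–4 restate phrases 1–2: a period heard twice, not a double period (which would end weakly at phrase 2).

repeated period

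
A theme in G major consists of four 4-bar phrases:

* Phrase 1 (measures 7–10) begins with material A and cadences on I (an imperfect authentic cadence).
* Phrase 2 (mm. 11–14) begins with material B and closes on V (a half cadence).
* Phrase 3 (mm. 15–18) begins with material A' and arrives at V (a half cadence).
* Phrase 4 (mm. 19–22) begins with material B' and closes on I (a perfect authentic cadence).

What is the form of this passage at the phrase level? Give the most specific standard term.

Four phrases in two halves: the first half (bars 7-14) ends with a half cadence, the second (mm. 15–22) with a perfect authentic cadence — a large antecedent–consequent pair, i.e. a double period.
Phrase 3 begins with the same material as phrase 1, making it parallel.

parallel double period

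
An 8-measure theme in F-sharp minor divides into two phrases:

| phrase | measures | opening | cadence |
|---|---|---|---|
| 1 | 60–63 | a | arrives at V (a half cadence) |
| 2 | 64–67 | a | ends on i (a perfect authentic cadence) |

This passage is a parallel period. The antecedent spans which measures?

The antecedent is the phrase ending with the weaker cadence (half cadence, phrase 1) and the consequent the one ending more conclusively (perfect authentic cadence, phrase 2); the antecedent is bars 60–63.

measures 60–63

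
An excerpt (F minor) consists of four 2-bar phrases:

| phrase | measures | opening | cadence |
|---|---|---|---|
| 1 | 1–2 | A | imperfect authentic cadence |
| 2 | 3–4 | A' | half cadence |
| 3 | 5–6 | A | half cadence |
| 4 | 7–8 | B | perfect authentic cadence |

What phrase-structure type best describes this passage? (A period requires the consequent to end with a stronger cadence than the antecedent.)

parallel double period

Four phrases in two halves: the first half (mm. 1-4) ends with a half cadence, the second (mm. 5–8) with a perfect authentic cadence — a large antecedent–consequent pair, i.e. a double period.
Phrase 3 begins with the same material as phrase 1, making it parallel.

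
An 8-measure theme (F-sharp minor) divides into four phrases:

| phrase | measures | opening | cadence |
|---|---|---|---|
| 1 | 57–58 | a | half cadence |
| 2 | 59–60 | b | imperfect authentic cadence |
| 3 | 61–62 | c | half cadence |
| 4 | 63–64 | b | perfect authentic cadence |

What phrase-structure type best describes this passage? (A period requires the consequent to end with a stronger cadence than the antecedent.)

Four phrases in two halves: the first half (mm. 57–60) ends with an imperfect authentic cadence, the second (mm. 61-64) with a perfect authentic cadence — a large antecedent–consequent pair, i.e. a double period.
Phrase 3 begins with different material from phrase 1, making it contrasting.

contrasting double period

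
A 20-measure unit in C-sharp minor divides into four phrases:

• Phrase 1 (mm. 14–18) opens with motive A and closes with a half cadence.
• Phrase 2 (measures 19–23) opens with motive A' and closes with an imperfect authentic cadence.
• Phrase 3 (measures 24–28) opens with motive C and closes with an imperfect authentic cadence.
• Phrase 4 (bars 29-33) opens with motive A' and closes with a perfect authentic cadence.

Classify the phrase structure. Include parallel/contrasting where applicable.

contrasting double period

Four phrases in two halves: the first half (measures 14–23) ends with an imperfect authentic cadence, the second (mm. 24–33) with a perfect authentic cadence — a large antecedent–consequent pair, i.e. a double period.
Phrase 3 begins with different material from phrase 1, making it contrasting.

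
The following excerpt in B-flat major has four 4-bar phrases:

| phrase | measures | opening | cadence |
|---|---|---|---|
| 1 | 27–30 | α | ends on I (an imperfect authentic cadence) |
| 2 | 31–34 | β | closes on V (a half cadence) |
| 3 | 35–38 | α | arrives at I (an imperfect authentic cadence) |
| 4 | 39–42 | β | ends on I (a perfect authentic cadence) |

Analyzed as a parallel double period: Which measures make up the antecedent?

measures 27–34

In a double period the four phrases pair into a large antecedent (phrases 1–2, ending half cadence) and a large consequent (phrases 3–4, ending perfect authentic cadence). The antecedent spans bars 27–34.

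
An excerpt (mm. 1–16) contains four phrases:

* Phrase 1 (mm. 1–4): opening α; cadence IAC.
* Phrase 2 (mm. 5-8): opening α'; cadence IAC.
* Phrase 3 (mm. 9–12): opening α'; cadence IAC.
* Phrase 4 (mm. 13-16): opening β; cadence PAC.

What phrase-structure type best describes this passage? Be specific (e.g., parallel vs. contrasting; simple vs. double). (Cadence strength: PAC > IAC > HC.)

Four phrases in two halves: the first half (bars 1–8) ends with an imperfect authentic cadence, the second (bars 9–16) with a perfect authentic cadence — a large antecedent–consequent pair, i.e. a double period.
Phrase 3 begins with the same material as phrase 1, making it parallel.

parallel double period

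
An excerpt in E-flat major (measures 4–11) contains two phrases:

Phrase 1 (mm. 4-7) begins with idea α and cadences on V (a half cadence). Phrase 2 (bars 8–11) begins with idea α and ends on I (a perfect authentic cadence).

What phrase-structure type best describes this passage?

parallel period

Phrase 1 ends with a half cadence (weaker) and phrase 2 with a perfect authentic cadence (stronger): antecedent + consequent = a period.
The two phrases open with the same material (α / α), so the period is parallel.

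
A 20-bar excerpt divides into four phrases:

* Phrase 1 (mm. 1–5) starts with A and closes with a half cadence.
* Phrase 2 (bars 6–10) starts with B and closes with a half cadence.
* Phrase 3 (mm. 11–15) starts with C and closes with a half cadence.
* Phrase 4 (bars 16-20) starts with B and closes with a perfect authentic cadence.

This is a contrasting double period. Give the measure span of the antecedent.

measures 1–10

In a double period the first pair of phrases (ending half cadence) is the large antecedent and the second pair (ending perfect authentic cadence) is the large consequent; the antecedent is measures 1–10.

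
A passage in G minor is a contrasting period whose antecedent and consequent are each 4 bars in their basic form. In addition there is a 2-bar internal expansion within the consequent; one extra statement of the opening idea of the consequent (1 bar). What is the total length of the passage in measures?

11 measures

Basic contrasting period: 4 + 4 = 8 bars.
8 (basic form) + 2 (internal expansion) + 1 (extra statement) = 11.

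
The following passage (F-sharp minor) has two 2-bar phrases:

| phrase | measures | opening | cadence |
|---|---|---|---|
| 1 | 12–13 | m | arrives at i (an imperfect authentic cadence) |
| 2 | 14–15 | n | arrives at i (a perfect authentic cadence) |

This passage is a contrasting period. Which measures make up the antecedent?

measures 12–13

The antecedent is the phrase ending with the weaker cadence (imperfect authentic cadence, phrase 1) and the consequent the one ending more conclusively (perfect authentic cadence, phrase 2); the antecedent is mm. 12–13.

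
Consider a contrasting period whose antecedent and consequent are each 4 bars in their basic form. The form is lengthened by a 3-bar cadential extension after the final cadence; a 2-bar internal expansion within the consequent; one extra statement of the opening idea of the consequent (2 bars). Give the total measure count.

15 measures

Basic contrasting period: 4 + 4 = 8 bars.
8 (basic form) + 3 (cadential extension) + 2 (internal expansion) + 2 (extra statement) = 15.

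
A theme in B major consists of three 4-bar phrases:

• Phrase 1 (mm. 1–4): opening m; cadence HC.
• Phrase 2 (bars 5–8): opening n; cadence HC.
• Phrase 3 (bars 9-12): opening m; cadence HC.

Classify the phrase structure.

phrase group

The final phrase closes with a half cadence, which is not stronger than the preceding half cadence; the 3 phrases lack an overall antecedent–consequent design and so form a phrase group.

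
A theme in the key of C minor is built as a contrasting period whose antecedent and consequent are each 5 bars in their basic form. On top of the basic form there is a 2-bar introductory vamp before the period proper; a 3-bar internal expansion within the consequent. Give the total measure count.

15 measures

Basic contrasting period: 5 + 5 = 10 bars.
10 (basic form) + 2 (introduction) + 3 (internal expansion) = 15.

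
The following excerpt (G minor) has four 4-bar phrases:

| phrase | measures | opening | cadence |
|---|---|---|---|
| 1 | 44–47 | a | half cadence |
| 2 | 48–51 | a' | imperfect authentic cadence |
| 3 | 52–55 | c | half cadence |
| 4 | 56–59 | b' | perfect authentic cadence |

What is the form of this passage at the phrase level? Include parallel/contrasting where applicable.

contrasting double period

Four phrases in two halves: the first half (mm. 44–51) ends with an imperfect authentic cadence, the second (mm. 52–59) with a perfect authentic cadence — a large antecedent–consequent pair, i.e. a double period.
Phrase 3 begins with different material from phrase 1, making it contrasting.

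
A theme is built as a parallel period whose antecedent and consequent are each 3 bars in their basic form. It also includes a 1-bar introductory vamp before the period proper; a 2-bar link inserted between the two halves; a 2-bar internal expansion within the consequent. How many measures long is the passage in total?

Basic parallel period: 3 + 3 = 6 bars.
6 (basic form) + 1 (introduction) + 2 (link) + 2 (internal expansion) = 11.

11 measures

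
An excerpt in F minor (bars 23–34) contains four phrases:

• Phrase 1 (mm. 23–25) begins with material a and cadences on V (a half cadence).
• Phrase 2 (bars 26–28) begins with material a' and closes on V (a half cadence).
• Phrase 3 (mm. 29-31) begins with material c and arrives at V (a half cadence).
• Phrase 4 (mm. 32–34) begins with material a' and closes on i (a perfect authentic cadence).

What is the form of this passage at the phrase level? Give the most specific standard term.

Four phrases in two halves: the first half (measures 23–28) ends with a half cadence, the second (mm. 29–34) with a perfect authentic cadence — a large antecedent–consequent pair, i.e. a double period.
Phrase 3 begins with different material from phrase 1, making it contrasting.

contrasting double period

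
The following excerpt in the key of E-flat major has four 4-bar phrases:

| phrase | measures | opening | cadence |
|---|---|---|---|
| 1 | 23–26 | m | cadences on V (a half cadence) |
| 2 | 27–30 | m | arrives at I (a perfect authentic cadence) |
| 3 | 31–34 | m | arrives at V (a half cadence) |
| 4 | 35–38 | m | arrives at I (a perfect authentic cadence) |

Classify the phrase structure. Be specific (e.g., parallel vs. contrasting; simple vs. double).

The cadence pattern HC–PAC–HC–PAC is weak–strong twice, and phrases 3–4 restate phrases 1–2: a period heard twice, not a double period (which would end weakly at phrase 2).

repeated period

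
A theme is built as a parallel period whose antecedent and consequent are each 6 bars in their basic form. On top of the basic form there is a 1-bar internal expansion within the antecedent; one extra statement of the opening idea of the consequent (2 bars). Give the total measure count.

Basic parallel period: 6 + 6 = 12 bars.
12 (basic form) + 1 (internal expansion) + 2 (extra statement) = 15.

15 measures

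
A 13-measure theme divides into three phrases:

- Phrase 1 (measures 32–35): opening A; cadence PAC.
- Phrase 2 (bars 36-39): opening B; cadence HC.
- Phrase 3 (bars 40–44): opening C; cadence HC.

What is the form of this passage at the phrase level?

phrase group

The final phrase closes with a half cadence, which is not stronger than the preceding half cadence; the 3 phrases lack an overall antecedent–consequent design and so form a phrase group.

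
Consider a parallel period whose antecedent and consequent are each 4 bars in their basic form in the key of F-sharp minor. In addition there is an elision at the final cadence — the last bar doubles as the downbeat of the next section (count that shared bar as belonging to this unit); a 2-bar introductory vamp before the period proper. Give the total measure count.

Basic parallel period: 4 + 4 = 8 bars.
8 (basic form) + 2 (introduction) = 10.
The elision shares a bar with the next section but does not change this unit's count.

10 measures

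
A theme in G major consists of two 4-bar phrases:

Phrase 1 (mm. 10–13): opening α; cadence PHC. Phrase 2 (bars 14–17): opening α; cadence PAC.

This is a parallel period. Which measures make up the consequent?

The phrase ending with the weaker cadence (Phrygian half cadence) is the antecedent; the one ending more conclusively (perfect authentic cadence) is the consequent. The consequent is measures 14–17.

measures 14–17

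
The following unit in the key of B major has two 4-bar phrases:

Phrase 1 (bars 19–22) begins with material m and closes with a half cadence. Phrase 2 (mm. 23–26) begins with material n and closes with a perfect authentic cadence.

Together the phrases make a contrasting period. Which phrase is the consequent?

phrase 2

The phrase ending with the weaker cadence (half cadence) is the antecedent; the one ending more conclusively (perfect authentic cadence) is the consequent. The consequent is phrase 2.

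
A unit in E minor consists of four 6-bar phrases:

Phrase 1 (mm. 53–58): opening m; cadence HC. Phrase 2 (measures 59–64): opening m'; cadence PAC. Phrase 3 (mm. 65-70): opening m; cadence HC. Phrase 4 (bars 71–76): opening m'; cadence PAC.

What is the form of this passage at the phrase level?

repeated period

The cadence pattern HC–PAC–HC–PAC is weak–strong twice, and phrases 3–4 restate phrases 1–2: a period heard twice, not a double period (which would end weakly at phrase 2).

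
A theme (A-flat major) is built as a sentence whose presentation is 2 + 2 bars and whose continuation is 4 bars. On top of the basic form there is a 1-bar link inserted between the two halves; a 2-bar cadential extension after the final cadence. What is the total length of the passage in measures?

Basic sentence: 2 + 2 + 4 = 8 bars.
8 (basic form) + 1 (link) + 2 (cadential extension) = 11.

11 measures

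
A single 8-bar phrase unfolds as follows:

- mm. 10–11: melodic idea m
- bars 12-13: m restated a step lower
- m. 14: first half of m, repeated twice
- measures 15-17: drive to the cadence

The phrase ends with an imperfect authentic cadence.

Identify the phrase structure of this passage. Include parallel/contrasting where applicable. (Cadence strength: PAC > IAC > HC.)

Basic idea (bars 10-11) + its repetition (measures 12–13) form the presentation; fragmentation and cadence (measures 14-17) form the continuation — the 8-bar whole is a sentence.

sentence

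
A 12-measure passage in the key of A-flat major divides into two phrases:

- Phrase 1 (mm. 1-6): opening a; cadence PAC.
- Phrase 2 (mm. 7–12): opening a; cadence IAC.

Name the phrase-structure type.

phrase group

The second phrase closes with an imperfect authentic cadence, which is not stronger than the first phrase's perfect authentic cadence; without a weak→strong cadential pair there is no antecedent–consequent relationship, so this is a phrase group rather than a period.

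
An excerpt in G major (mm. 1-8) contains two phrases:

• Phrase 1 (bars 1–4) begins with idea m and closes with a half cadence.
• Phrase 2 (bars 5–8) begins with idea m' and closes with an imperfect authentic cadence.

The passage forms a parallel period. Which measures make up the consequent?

The phrase ending with the weaker cadence (half cadence) is the antecedent; the one ending more conclusively (imperfect authentic cadence) is the consequent. The consequent is measures 5–8.

measures 5–8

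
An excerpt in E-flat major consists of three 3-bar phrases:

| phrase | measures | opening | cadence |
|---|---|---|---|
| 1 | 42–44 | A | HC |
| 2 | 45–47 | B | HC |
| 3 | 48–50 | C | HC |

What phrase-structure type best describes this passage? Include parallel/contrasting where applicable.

phrase group

The final phrase closes with a half cadence, which is not stronger than the preceding half cadence; the 3 phrases lack an overall antecedent–consequent design and so form a phrase group.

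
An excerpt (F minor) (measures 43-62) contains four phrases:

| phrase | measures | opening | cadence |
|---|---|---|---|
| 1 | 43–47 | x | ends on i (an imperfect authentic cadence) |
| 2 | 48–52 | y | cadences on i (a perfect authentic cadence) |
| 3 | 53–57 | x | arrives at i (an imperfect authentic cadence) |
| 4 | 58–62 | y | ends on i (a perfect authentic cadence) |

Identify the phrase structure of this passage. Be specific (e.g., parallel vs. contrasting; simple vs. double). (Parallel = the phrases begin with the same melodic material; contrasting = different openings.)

The cadence pattern IAC–PAC–IAC–PAC is weak–strong twice, and phrases 3–4 restate phrases 1–2: a period heard twice, not a double period (which would end weakly at phrase 2).

repeated period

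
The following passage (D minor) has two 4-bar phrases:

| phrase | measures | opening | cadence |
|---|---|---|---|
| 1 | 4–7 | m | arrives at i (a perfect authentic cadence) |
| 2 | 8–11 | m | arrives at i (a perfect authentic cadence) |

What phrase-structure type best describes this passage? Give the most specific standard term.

repeated phrase

Both phrases have the same opening (m) and the same cadence (perfect authentic cadence): the second is a restatement, not a consequent, so this is a repeated phrase rather than a period.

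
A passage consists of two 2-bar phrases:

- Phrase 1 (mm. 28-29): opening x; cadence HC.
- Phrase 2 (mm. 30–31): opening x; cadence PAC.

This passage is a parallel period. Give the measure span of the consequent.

measures 30–31

The antecedent is the phrase ending with the weaker cadence (half cadence, phrase 1) and the consequent the one ending more conclusively (perfect authentic cadence, phrase 2); the consequent is mm. 30-31.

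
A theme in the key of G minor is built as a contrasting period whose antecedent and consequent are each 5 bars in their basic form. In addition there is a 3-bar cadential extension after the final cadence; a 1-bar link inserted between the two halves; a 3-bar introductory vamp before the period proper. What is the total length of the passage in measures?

Basic contrasting period: 5 + 5 = 10 bars.
10 (basic form) + 3 (cadential extension) + 1 (link) + 3 (introduction) = 17.

17 measures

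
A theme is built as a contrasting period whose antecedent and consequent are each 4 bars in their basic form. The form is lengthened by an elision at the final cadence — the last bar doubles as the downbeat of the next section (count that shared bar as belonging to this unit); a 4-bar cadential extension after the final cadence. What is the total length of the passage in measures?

Basic contrasting period: 4 + 4 = 8 bars.
8 (basic form) + 4 (cadential extension) = 12.
The elision shares a bar with the next section but does not change this unit's count.

12 measures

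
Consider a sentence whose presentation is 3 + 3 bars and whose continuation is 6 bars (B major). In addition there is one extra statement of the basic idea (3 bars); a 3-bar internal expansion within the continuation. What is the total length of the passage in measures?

18 measures

Basic sentence: 3 + 3 + 6 = 12 bars.
12 (basic form) + 3 (extra statement) + 3 (internal expansion) = 18.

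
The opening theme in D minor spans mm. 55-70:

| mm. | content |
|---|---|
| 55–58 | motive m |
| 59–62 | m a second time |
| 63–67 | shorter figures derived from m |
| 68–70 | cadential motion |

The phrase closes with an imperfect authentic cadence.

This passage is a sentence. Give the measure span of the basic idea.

The presentation of a sentence is the basic idea (mm. 55-58) plus its repetition (measures 59-62); the basic idea is therefore mm. 55–58.

measures 55–58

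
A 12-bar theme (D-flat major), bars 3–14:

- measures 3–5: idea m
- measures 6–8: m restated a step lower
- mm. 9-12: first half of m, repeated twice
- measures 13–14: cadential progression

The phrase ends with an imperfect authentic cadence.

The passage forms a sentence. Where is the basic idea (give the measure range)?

measures 3–5

The presentation of a sentence is the basic idea (mm. 3–5) plus its repetition (mm. 6–8); the basic idea is therefore mm. 3-5.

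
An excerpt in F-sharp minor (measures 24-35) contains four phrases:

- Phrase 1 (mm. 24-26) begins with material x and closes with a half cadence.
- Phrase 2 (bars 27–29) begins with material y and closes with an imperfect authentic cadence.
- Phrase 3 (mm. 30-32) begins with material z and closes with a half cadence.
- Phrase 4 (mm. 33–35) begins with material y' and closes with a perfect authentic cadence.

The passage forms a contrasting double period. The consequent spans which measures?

measures 30–35

In a double period the four phrases pair into a large antecedent (phrases 1–2, ending imperfect authentic cadence) and a large consequent (phrases 3–4, ending perfect authentic cadence). The consequent spans mm. 30–35.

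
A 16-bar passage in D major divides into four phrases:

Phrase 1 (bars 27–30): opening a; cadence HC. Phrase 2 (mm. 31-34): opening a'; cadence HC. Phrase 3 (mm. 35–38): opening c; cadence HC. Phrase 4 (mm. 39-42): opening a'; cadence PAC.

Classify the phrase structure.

Four phrases in two halves: the first half (mm. 27–34) ends with a half cadence, the second (mm. 35–42) with a perfect authentic cadence — a large antecedent–consequent pair, i.e. a double period.
Phrase 3 begins with different material from phrase 1, making it contrasting.

contrasting double period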